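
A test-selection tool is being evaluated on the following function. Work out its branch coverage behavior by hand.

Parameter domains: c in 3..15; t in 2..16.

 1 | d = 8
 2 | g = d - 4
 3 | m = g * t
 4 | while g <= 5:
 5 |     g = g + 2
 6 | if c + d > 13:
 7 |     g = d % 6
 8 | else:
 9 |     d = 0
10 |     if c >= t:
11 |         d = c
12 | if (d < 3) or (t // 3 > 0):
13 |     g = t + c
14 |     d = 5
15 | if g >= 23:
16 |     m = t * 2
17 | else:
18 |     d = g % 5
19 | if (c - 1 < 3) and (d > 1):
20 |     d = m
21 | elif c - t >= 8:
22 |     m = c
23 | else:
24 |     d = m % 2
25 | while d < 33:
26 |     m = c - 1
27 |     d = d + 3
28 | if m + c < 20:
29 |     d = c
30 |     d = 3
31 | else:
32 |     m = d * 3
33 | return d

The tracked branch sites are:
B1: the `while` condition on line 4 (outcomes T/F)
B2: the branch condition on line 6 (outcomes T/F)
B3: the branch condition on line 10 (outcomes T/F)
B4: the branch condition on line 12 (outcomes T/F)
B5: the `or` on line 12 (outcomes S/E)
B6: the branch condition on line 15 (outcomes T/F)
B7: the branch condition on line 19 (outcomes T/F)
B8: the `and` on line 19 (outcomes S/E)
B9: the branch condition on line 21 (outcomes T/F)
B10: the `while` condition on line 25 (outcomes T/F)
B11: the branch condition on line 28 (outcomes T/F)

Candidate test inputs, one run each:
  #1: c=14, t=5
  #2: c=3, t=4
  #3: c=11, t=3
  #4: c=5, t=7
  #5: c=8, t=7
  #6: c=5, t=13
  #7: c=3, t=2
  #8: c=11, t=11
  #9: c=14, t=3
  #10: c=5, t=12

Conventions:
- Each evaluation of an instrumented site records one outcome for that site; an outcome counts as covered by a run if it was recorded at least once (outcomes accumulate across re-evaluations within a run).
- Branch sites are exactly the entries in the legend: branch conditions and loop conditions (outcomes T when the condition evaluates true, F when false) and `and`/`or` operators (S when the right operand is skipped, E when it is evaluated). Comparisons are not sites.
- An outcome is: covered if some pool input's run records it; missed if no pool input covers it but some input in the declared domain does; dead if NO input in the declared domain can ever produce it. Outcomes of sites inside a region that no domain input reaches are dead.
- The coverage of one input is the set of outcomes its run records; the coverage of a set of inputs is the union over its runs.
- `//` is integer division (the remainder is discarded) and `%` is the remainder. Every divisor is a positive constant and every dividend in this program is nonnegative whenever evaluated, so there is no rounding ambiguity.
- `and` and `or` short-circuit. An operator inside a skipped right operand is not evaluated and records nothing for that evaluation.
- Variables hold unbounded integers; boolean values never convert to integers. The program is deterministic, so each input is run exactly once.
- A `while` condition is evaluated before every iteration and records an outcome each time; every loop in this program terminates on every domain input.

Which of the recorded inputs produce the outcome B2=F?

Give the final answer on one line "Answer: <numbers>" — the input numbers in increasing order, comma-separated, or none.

input #1 (c=14, t=5): does not produce B2=F
input #2 (c=3, t=4): produces B2=F
input #3 (c=11, t=3): does not produce B2=F
input #4 (c=5, t=7): produces B2=F
input #5 (c=8, t=7): does not produce B2=F
input #6 (c=5, t=13): produces B2=F
input #7 (c=3, t=2): produces B2=F
input #8 (c=11, t=11): does not produce B2=F
input #9 (c=14, t=3): does not produce B2=F
input #10 (c=5, t=12): produces B2=F

Answer: 2, 4, 6, 7, 10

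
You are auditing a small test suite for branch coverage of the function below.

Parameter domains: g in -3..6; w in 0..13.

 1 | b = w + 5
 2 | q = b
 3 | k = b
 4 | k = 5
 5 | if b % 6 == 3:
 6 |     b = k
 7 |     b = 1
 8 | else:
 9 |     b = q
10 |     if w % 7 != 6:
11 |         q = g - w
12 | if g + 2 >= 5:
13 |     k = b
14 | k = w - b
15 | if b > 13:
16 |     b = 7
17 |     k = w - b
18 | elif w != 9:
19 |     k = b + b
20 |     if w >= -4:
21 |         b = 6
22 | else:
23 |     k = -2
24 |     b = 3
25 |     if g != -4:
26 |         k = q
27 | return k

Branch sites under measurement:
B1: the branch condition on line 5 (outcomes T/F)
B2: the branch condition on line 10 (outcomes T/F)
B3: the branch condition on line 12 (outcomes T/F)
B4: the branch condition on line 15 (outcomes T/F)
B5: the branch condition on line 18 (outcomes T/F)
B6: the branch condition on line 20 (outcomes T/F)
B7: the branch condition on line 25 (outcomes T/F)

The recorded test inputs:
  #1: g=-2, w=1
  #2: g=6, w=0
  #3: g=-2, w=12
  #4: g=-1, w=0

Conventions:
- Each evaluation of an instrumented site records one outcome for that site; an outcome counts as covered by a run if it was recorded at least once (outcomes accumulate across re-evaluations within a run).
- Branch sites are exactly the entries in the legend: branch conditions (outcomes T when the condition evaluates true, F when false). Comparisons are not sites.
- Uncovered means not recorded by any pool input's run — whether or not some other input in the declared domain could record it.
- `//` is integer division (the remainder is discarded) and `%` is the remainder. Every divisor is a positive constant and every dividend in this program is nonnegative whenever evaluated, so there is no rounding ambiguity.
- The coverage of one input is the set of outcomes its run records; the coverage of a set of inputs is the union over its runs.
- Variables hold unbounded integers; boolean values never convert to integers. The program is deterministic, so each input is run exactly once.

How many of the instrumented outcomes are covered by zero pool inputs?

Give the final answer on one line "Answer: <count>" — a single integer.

#1 (g=-2, w=1) -> covered: B1=F, B2=T, B3=F, B4=F, B5=T, B6=T
#2 (g=6, w=0) -> covered: B1=F, B2=T, B3=T, B4=F, B5=T, B6=T
#3 (g=-2, w=12) -> covered: B1=F, B2=T, B3=F, B4=T
#4 (g=-1, w=0) -> covered: B1=F, B2=T, B3=F, B4=F, B5=T, B6=T
union over the pool: B1=F, B2=T, B3=T, B3=F, B4=T, B4=F, B5=T, B6=T
uncovered (6 of 14): B1=T, B2=F, B5=F, B6=F, B7=T, B7=F

Answer: 6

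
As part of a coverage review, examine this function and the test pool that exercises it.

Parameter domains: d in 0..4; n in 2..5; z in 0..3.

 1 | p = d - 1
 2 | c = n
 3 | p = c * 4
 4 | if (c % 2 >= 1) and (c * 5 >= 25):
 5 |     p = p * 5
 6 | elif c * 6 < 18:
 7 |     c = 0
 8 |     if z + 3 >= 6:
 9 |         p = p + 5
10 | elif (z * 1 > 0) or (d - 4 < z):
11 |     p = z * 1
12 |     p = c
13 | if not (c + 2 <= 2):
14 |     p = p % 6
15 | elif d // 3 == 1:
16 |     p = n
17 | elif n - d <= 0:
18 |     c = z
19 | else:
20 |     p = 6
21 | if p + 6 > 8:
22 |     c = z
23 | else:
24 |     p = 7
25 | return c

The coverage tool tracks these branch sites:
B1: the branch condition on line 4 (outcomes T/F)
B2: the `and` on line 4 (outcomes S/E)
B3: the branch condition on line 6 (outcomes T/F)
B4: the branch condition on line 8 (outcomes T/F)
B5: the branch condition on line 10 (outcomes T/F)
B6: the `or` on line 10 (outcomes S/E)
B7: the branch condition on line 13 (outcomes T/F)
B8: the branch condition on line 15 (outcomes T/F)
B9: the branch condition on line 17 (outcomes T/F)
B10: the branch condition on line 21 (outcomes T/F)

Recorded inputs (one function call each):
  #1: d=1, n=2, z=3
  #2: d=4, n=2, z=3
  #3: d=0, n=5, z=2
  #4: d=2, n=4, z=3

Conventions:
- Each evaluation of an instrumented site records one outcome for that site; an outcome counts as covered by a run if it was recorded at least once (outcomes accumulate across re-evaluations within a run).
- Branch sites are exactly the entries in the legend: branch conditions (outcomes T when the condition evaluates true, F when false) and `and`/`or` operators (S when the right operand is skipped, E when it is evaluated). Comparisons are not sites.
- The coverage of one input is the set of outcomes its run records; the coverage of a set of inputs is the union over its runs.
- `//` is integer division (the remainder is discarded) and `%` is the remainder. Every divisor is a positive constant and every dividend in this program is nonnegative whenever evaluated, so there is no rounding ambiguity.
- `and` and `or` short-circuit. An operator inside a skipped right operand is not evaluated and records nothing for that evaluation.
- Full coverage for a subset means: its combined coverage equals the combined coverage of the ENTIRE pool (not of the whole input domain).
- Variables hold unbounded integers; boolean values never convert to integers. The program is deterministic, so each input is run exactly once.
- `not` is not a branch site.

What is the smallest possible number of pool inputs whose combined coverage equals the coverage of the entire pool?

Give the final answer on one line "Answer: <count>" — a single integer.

#1 (d=1, n=2, z=3) -> covered: B1=F, B2=S, B3=T, B4=T, B7=F, B8=F, B9=F, B10=T
#2 (d=4, n=2, z=3) -> covered: B1=F, B2=S, B3=T, B4=T, B7=F, B8=T, B10=F
#3 (d=0, n=5, z=2) -> covered: B1=T, B2=E, B7=T, B10=T
#4 (d=2, n=4, z=3) -> covered: B1=F, B2=S, B3=F, B5=T, B6=S, B7=T, B10=T
together the pool reaches 16 outcomes: B1=T, B1=F, B2=S, B2=E, B3=T, B3=F, B4=T, B5=T, B6=S, B7=T, B7=F, B8=T, B8=F, B9=F, B10=T, B10=F
checked all size-1 subsets: none covers 16 outcomes (max 8/16)
checked all size-2 subsets: none covers 16 outcomes (max 12/16)
checked all size-3 subsets: none covers 16 outcomes (max 14/16)
at size 4, {1, 2, 3, 4} reaches all 16 outcomes; every lexicographically earlier size-4 subset fails

Answer: 4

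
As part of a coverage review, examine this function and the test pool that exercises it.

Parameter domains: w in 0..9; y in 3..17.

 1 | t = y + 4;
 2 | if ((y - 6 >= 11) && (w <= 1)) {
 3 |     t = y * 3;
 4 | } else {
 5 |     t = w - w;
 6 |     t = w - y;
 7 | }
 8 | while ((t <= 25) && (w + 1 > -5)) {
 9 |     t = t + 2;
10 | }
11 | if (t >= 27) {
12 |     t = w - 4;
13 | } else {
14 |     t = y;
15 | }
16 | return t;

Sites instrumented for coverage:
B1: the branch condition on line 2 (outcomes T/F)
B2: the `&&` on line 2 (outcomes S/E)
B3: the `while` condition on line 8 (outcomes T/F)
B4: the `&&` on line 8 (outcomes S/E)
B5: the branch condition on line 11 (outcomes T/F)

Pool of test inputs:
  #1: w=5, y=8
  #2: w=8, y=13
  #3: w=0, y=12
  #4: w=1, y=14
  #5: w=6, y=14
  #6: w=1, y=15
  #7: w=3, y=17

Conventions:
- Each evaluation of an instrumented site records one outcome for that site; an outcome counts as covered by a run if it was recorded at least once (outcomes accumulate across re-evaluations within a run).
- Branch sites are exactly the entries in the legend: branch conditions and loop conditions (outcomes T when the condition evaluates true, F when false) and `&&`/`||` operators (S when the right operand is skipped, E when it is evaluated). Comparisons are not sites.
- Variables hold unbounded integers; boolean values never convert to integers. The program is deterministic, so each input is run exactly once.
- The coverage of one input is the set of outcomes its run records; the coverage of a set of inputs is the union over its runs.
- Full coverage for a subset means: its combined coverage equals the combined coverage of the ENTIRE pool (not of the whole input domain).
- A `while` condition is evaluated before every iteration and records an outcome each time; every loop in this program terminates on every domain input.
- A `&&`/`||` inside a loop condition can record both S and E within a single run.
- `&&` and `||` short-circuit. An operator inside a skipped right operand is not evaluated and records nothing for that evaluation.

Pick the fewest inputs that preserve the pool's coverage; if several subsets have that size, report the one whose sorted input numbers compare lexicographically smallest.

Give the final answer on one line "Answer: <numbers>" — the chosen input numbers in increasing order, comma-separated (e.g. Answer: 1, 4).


input #1, w=5, y=8: events B2->S, B1->F, B4->E, B3->T, B4->E, B3->T, B4->E, B3->T, B4->E, B3->T, B4->E, B3->T, B4->E, B3->T, ...; outcomes B1=F, B2=S, B3=T, B3=F, B4=S, B4=E, B5=T
input #2, w=8, y=13: events B2->S, B1->F, B4->E, B3->T, B4->E, B3->T, B4->E, B3->T, B4->E, B3->T, B4->E, B3->T, B4->E, B3->T, ...; outcomes B1=F, B2=S, B3=T, B3=F, B4=S, B4=E, B5=T
input #3, w=0, y=12: events B2->S, B1->F, B4->E, B3->T, B4->E, B3->T, B4->E, B3->T, B4->E, B3->T, B4->E, B3->T, B4->E, B3->T, ...; outcomes B1=F, B2=S, B3=T, B3=F, B4=S, B4=E, B5=F
input #4, w=1, y=14: events B2->S, B1->F, B4->E, B3->T, B4->E, B3->T, B4->E, B3->T, B4->E, B3->T, B4->E, B3->T, B4->E, B3->T, ...; outcomes B1=F, B2=S, B3=T, B3=F, B4=S, B4=E, B5=T
input #5, w=6, y=14: events B2->S, B1->F, B4->E, B3->T, B4->E, B3->T, B4->E, B3->T, B4->E, B3->T, B4->E, B3->T, B4->E, B3->T, ...; outcomes B1=F, B2=S, B3=T, B3=F, B4=S, B4=E, B5=F
input #6, w=1, y=15: events B2->S, B1->F, B4->E, B3->T, B4->E, B3->T, B4->E, B3->T, B4->E, B3->T, B4->E, B3->T, B4->E, B3->T, ...; outcomes B1=F, B2=S, B3=T, B3=F, B4=S, B4=E, B5=F
input #7, w=3, y=17: events B2->E, B1->F, B4->E, B3->T, B4->E, B3->T, B4->E, B3->T, B4->E, B3->T, B4->E, B3->T, B4->E, B3->T, ...; outcomes B1=F, B2=E, B3=T, B3=F, B4=S, B4=E, B5=F
together the pool reaches 9 outcomes: B1=F, B2=S, B2=E, B3=T, B3=F, B4=S, B4=E, B5=T, B5=F
size 1 is not enough: best union over all size-1 subsets is 7/9
size 2: inputs {1, 7} cover all 9 outcomes, and no lexicographically smaller subset of this size does
Answer: 1, 7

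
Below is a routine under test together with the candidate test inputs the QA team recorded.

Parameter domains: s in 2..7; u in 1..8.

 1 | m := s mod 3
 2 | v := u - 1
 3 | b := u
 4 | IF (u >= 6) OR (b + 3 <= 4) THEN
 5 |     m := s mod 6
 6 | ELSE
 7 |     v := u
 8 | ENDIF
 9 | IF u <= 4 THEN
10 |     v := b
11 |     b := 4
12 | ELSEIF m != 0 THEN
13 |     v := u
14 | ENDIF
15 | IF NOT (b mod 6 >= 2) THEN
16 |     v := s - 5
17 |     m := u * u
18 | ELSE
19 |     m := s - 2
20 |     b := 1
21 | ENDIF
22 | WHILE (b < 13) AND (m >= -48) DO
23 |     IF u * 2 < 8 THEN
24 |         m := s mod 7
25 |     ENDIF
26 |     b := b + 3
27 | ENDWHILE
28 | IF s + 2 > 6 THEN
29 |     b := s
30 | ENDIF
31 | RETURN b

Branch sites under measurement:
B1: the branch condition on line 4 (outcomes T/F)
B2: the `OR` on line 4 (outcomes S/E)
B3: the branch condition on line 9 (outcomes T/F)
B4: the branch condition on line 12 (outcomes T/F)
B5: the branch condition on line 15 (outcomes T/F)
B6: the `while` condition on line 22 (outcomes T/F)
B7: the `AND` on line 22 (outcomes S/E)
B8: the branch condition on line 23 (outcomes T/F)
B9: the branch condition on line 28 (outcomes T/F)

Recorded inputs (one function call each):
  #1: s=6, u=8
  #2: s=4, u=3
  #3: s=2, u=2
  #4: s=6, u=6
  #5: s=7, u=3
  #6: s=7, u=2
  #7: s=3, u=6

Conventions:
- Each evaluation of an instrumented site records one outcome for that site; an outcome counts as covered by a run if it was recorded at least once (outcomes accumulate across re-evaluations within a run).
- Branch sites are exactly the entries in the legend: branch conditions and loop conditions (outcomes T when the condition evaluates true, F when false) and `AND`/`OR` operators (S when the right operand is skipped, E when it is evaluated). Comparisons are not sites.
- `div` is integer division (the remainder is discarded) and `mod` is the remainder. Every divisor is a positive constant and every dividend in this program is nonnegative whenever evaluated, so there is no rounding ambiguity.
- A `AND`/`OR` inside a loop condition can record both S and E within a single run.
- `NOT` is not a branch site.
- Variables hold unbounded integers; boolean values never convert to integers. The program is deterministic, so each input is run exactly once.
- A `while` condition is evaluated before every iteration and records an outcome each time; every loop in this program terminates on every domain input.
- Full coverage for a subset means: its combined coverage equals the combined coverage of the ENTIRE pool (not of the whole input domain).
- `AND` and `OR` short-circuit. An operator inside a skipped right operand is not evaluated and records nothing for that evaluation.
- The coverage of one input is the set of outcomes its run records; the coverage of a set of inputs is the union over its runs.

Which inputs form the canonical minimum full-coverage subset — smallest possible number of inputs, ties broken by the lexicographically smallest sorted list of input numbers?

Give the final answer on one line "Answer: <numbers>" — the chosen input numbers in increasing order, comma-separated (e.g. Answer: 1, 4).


run #1 (s=6, u=8) runs B2->S, B1->T, B3->F, B4->F, B5->F, B7->E, B6->T, B8->F, B7->E, B6->T, B8->F, B7->E, B6->T, B8->F, ...; records B1=T, B2=S, B3=F, B4=F, B5=F, B6=T, B6=F, B7=S, B7=E, B8=F, B9=T
run #2 (s=4, u=3) runs B2->E, B1->F, B3->T, B5->F, B7->E, B6->T, B8->T, B7->E, B6->T, B8->T, B7->E, B6->T, B8->T, B7->E, ...; records B1=F, B2=E, B3=T, B5=F, B6=T, B6=F, B7=S, B7=E, B8=T, B9=F
run #3 (s=2, u=2) runs B2->E, B1->F, B3->T, B5->F, B7->E, B6->T, B8->T, B7->E, B6->T, B8->T, B7->E, B6->T, B8->T, B7->E, ...; records B1=F, B2=E, B3=T, B5=F, B6=T, B6=F, B7=S, B7=E, B8=T, B9=F
run #4 (s=6, u=6) runs B2->S, B1->T, B3->F, B4->F, B5->T, B7->E, B6->T, B8->F, B7->E, B6->T, B8->F, B7->E, B6->T, B8->F, ...; records B1=T, B2=S, B3=F, B4=F, B5=T, B6=T, B6=F, B7=S, B7=E, B8=F, B9=T
run #5 (s=7, u=3) runs B2->E, B1->F, B3->T, B5->F, B7->E, B6->T, B8->T, B7->E, B6->T, B8->T, B7->E, B6->T, B8->T, B7->E, ...; records B1=F, B2=E, B3=T, B5=F, B6=T, B6=F, B7=S, B7=E, B8=T, B9=T
run #6 (s=7, u=2) runs B2->E, B1->F, B3->T, B5->F, B7->E, B6->T, B8->T, B7->E, B6->T, B8->T, B7->E, B6->T, B8->T, B7->E, ...; records B1=F, B2=E, B3=T, B5=F, B6=T, B6=F, B7=S, B7=E, B8=T, B9=T
run #7 (s=3, u=6) runs B2->S, B1->T, B3->F, B4->T, B5->T, B7->E, B6->T, B8->F, B7->E, B6->T, B8->F, B7->E, B6->T, B8->F, ...; records B1=T, B2=S, B3=F, B4=T, B5=T, B6=T, B6=F, B7=S, B7=E, B8=F, B9=F
the full pool covers 18 outcomes: B1=T, B1=F, B2=S, B2=E, B3=T, B3=F, B4=T, B4=F, B5=T, B5=F, B6=T, B6=F, B7=S, B7=E, B8=T, B8=F, B9=T, B9=F
size 1 is not enough: best union over all size-1 subsets is 11/18
size 2 is not enough: best union over all size-2 subsets is 17/18
at size 3, {1, 2, 7} reaches all 18 outcomes; every lexicographically earlier size-3 subset fails
Answer: 1, 2, 7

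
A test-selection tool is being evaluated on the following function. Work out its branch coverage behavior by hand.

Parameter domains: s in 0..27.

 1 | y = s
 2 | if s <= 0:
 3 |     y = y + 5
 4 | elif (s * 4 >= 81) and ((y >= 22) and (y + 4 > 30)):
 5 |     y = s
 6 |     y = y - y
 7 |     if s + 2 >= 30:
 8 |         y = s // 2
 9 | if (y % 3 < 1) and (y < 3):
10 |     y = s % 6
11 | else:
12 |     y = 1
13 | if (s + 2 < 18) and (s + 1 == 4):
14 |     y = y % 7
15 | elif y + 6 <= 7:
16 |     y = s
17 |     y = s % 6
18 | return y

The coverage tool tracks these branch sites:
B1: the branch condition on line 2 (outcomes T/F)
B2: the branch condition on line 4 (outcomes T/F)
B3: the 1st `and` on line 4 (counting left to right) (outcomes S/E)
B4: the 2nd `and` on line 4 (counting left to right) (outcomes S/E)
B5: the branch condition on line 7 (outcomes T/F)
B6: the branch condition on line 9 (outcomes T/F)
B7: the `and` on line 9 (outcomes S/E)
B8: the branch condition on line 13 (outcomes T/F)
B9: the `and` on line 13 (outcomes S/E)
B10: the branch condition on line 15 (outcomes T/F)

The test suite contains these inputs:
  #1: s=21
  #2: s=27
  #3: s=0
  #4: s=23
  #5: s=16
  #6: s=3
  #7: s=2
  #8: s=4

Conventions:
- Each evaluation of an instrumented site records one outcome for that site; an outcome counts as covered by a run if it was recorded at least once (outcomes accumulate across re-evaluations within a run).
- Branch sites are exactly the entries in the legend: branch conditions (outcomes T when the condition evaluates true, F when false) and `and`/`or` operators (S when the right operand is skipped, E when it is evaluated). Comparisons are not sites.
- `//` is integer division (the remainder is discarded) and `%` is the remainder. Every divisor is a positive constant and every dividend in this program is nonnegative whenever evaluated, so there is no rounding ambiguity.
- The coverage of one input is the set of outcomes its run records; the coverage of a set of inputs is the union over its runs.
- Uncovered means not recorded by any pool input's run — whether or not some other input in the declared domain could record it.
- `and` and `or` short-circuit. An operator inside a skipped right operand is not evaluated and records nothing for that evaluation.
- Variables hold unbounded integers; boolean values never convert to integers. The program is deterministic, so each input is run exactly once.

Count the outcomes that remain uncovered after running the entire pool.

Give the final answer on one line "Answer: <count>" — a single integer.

test 1 (s=21) fires B1->F, B3->E, B4->S, B2->F, B7->E, B6->F, B9->S, B8->F, B10->T; hits B1=F, B2=F, B3=E, B4=S, B6=F, B7=E, B8=F, B9=S, B10=T
test 2 (s=27) fires B1->F, B3->E, B4->E, B2->T, B5->F, B7->E, B6->T, B9->S, B8->F, B10->F; hits B1=F, B2=T, B3=E, B4=E, B5=F, B6=T, B7=E, B8=F, B9=S, B10=F
test 3 (s=0) fires B1->T, B7->S, B6->F, B9->E, B8->F, B10->T; hits B1=T, B6=F, B7=S, B8=F, B9=E, B10=T
test 4 (s=23) fires B1->F, B3->E, B4->E, B2->F, B7->S, B6->F, B9->S, B8->F, B10->T; hits B1=F, B2=F, B3=E, B4=E, B6=F, B7=S, B8=F, B9=S, B10=T
test 5 (s=16) fires B1->F, B3->S, B2->F, B7->S, B6->F, B9->S, B8->F, B10->T; hits B1=F, B2=F, B3=S, B6=F, B7=S, B8=F, B9=S, B10=T
test 6 (s=3) fires B1->F, B3->S, B2->F, B7->E, B6->F, B9->E, B8->T; hits B1=F, B2=F, B3=S, B6=F, B7=E, B8=T, B9=E
test 7 (s=2) fires B1->F, B3->S, B2->F, B7->S, B6->F, B9->E, B8->F, B10->T; hits B1=F, B2=F, B3=S, B6=F, B7=S, B8=F, B9=E, B10=T
test 8 (s=4) fires B1->F, B3->S, B2->F, B7->S, B6->F, B9->E, B8->F, B10->T; hits B1=F, B2=F, B3=S, B6=F, B7=S, B8=F, B9=E, B10=T
union over the pool: B1=T, B1=F, B2=T, B2=F, B3=S, B3=E, B4=S, B4=E, B5=F, B6=T, B6=F, B7=S, B7=E, B8=T, B8=F, B9=S, B9=E, B10=T, B10=F
uncovered (1 of 20): B5=T

Answer: 1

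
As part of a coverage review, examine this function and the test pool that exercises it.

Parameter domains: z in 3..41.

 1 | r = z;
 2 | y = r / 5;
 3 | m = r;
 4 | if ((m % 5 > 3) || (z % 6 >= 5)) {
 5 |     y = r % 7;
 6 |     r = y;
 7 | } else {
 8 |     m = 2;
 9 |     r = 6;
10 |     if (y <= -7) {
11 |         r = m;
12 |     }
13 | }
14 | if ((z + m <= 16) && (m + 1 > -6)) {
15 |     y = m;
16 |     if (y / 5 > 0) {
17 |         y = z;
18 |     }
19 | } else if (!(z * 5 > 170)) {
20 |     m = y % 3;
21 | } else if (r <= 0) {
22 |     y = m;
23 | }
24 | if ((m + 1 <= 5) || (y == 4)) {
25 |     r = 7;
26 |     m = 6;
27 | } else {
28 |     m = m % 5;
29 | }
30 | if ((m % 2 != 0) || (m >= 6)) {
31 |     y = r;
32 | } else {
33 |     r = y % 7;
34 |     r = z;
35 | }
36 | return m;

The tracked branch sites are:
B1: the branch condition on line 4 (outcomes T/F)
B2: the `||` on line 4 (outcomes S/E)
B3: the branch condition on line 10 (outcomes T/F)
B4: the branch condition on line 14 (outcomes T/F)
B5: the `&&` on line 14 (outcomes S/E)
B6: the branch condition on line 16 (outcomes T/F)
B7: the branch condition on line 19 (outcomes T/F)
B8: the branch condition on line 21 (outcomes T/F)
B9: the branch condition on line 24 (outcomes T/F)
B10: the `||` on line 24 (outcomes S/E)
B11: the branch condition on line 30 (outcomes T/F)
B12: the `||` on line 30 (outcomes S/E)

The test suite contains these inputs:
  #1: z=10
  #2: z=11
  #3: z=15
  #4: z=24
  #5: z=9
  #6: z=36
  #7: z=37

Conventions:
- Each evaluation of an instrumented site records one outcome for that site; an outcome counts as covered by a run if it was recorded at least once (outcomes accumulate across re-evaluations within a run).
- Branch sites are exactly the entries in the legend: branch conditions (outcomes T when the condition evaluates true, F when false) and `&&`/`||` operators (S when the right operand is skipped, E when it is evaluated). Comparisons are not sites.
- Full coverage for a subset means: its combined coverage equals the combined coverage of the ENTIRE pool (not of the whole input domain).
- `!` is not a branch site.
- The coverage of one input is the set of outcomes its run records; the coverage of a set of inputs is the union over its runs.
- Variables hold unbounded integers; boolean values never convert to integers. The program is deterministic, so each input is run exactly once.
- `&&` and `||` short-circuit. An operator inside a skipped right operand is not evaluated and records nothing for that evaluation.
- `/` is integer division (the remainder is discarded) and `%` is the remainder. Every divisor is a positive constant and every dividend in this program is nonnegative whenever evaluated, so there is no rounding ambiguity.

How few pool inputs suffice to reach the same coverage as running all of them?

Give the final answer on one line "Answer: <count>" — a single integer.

input #1, z=10: events B2->E, B1->F, B3->F, B5->E, B4->T, B6->F, B10->S, B9->T, B12->E, B11->T; outcomes B1=F, B2=E, B3=F, B4=T, B5=E, B6=F, B9=T, B10=S, B11=T, B12=E
input #2, z=11: events B2->E, B1->T, B5->S, B4->F, B7->T, B10->S, B9->T, B12->E, B11->T; outcomes B1=T, B2=E, B4=F, B5=S, B7=T, B9=T, B10=S, B11=T, B12=E
input #3, z=15: events B2->E, B1->F, B3->F, B5->S, B4->F, B7->T, B10->S, B9->T, B12->E, B11->T; outcomes B1=F, B2=E, B3=F, B4=F, B5=S, B7=T, B9=T, B10=S, B11=T, B12=E
input #4, z=24: events B2->S, B1->T, B5->S, B4->F, B7->T, B10->S, B9->T, B12->E, B11->T; outcomes B1=T, B2=S, B4=F, B5=S, B7=T, B9=T, B10=S, B11=T, B12=E
input #5, z=9: events B2->S, B1->T, B5->S, B4->F, B7->T, B10->S, B9->T, B12->E, B11->T; outcomes B1=T, B2=S, B4=F, B5=S, B7=T, B9=T, B10=S, B11=T, B12=E
input #6, z=36: events B2->E, B1->F, B3->F, B5->S, B4->F, B7->F, B8->F, B10->S, B9->T, B12->E, B11->T; outcomes B1=F, B2=E, B3=F, B4=F, B5=S, B7=F, B8=F, B9=T, B10=S, B11=T, B12=E
input #7, z=37: events B2->E, B1->F, B3->F, B5->S, B4->F, B7->F, B8->F, B10->S, B9->T, B12->E, B11->T; outcomes B1=F, B2=E, B3=F, B4=F, B5=S, B7=F, B8=F, B9=T, B10=S, B11=T, B12=E
the full pool covers 17 outcomes: B1=T, B1=F, B2=S, B2=E, B3=F, B4=T, B4=F, B5=S, B5=E, B6=F, B7=T, B7=F, B8=F, B9=T, B10=S, B11=T, B12=E
every size-1 subset falls short of the 17 outcomes (best: 11/17)
every size-2 subset falls short of the 17 outcomes (best: 15/17)
inputs {1, 4, 6} (size 3) cover everything; no size-3 subset with a lexicographically smaller index list covers all 17

Answer: 3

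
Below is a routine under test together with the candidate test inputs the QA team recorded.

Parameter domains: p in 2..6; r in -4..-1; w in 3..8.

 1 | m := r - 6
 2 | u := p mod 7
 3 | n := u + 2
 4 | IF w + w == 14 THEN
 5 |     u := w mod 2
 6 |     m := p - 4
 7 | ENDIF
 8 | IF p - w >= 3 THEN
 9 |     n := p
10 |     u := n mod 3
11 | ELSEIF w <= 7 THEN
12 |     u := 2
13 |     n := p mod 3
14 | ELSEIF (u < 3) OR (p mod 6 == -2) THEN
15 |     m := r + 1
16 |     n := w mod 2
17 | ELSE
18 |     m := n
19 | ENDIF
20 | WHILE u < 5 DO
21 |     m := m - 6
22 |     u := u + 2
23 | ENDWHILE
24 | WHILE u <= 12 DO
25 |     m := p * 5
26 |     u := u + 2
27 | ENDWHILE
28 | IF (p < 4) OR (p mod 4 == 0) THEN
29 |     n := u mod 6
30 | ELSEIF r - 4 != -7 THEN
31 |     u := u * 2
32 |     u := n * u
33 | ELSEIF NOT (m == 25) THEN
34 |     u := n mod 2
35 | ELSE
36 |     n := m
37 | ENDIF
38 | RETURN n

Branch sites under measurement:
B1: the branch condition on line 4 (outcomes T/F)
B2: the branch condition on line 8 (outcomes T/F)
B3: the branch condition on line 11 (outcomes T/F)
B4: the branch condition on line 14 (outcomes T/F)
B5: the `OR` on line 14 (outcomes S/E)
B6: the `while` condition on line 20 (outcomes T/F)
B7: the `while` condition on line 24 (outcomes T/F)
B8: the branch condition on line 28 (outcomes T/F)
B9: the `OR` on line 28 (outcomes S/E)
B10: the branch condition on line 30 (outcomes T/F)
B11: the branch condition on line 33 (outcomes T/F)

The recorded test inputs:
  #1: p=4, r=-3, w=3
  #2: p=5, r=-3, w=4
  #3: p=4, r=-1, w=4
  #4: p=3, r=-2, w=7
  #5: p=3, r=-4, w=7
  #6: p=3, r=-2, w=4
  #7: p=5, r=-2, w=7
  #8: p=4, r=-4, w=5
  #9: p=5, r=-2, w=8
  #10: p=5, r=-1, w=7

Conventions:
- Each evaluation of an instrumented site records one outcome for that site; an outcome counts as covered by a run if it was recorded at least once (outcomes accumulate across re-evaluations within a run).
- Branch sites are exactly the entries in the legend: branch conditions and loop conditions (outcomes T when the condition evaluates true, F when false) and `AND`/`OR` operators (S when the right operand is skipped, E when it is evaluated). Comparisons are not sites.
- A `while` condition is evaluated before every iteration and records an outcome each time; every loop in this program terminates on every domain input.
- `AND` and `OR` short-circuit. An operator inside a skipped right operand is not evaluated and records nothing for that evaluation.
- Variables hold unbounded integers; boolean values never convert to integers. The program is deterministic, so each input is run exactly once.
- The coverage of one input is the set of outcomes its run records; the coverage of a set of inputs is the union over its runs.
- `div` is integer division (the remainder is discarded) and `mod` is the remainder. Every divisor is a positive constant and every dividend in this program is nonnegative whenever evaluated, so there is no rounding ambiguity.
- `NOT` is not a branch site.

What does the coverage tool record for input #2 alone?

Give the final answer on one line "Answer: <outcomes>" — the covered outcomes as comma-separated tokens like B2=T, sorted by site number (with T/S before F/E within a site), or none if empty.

Simulating input #2 (p=5, r=-3, w=4) step by step:
  B1->F, B2->F, B3->T, B6->T, B6->T, B6->F, B7->T, B7->T, B7->T, B7->T
  B7->F, B9->E, B8->F, B10->F, B11->F
collecting distinct outcomes: B1=F, B2=F, B3=T, B6=T, B6=F, B7=T, B7=F, B8=F, B9=E, B10=F, B11=F

Answer: B1=F, B2=F, B3=T, B6=T, B6=F, B7=T, B7=F, B8=F, B9=E, B10=F, B11=F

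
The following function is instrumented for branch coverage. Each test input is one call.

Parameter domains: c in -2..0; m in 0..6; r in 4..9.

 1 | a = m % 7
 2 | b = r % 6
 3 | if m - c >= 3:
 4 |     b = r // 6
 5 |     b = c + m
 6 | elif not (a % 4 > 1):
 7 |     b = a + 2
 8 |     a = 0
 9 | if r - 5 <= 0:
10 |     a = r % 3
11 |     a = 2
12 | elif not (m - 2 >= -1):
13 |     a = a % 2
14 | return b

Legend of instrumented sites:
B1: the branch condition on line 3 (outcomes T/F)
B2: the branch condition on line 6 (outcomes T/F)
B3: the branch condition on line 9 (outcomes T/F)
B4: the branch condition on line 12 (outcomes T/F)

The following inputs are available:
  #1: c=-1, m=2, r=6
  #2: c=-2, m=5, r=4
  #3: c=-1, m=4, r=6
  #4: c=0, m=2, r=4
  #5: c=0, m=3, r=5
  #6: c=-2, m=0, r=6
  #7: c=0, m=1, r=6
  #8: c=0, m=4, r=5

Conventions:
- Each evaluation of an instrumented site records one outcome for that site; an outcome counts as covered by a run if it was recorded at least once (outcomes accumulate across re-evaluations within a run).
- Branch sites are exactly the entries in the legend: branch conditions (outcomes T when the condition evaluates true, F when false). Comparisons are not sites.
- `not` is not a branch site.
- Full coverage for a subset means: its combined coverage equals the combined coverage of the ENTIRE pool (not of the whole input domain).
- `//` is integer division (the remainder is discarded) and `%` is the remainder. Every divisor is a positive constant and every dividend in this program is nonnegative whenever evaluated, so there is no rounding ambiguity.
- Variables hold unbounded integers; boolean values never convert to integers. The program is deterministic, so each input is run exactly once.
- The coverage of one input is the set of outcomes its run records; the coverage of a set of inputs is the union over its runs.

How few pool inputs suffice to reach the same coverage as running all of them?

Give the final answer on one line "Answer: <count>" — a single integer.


input #1 (c=-1, m=2, r=6): events B1->T, B3->F, B4->F; covers B1=T, B3=F, B4=F
input #2 (c=-2, m=5, r=4): events B1->T, B3->T; covers B1=T, B3=T
input #3 (c=-1, m=4, r=6): events B1->T, B3->F, B4->F; covers B1=T, B3=F, B4=F
input #4 (c=0, m=2, r=4): events B1->F, B2->F, B3->T; covers B1=F, B2=F, B3=T
input #5 (c=0, m=3, r=5): events B1->T, B3->T; covers B1=T, B3=T
input #6 (c=-2, m=0, r=6): events B1->F, B2->T, B3->F, B4->T; covers B1=F, B2=T, B3=F, B4=T
input #7 (c=0, m=1, r=6): events B1->F, B2->T, B3->F, B4->F; covers B1=F, B2=T, B3=F, B4=F
input #8 (c=0, m=4, r=5): events B1->T, B3->T; covers B1=T, B3=T
union over all inputs: B1=T, B1=F, B2=T, B2=F, B3=T, B3=F, B4=T, B4=F (8 outcomes)
every size-1 subset falls short of the 8 outcomes (best: 4/8)
every size-2 subset falls short of the 8 outcomes (best: 6/8)
inputs {1, 4, 6} (size 3) cover everything; no size-3 subset with a lexicographically smaller index list covers all 8
Answer: 3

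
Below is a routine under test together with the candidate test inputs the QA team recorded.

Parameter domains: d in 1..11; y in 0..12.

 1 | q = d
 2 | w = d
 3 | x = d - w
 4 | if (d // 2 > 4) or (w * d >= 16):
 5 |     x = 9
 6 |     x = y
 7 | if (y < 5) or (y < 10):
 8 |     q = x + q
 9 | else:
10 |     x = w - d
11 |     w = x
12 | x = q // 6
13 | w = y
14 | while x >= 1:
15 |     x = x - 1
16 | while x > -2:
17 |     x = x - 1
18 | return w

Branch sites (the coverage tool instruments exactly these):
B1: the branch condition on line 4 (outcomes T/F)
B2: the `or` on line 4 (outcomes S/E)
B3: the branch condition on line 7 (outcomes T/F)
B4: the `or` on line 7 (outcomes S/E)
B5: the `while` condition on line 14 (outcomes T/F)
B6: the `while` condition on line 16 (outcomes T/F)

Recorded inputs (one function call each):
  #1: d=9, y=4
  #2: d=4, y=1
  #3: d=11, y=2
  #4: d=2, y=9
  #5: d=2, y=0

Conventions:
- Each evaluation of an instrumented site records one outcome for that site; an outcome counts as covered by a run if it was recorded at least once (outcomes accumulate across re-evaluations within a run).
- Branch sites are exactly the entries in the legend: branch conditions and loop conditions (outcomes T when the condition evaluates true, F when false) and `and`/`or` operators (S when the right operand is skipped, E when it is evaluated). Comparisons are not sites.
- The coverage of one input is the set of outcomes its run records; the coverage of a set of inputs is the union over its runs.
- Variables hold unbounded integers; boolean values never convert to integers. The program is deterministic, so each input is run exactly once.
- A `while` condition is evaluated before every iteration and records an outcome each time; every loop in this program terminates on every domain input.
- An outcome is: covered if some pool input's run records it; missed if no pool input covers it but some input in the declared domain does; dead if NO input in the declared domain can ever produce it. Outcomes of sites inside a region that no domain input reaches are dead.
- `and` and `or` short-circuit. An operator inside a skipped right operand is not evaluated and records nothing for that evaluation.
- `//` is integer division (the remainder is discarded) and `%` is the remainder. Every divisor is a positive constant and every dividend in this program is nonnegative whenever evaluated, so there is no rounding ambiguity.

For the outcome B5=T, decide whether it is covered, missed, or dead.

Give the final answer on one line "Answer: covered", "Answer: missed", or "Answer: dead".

B5=T is recorded by pool input(s) 1, 3 -> covered

Answer: covered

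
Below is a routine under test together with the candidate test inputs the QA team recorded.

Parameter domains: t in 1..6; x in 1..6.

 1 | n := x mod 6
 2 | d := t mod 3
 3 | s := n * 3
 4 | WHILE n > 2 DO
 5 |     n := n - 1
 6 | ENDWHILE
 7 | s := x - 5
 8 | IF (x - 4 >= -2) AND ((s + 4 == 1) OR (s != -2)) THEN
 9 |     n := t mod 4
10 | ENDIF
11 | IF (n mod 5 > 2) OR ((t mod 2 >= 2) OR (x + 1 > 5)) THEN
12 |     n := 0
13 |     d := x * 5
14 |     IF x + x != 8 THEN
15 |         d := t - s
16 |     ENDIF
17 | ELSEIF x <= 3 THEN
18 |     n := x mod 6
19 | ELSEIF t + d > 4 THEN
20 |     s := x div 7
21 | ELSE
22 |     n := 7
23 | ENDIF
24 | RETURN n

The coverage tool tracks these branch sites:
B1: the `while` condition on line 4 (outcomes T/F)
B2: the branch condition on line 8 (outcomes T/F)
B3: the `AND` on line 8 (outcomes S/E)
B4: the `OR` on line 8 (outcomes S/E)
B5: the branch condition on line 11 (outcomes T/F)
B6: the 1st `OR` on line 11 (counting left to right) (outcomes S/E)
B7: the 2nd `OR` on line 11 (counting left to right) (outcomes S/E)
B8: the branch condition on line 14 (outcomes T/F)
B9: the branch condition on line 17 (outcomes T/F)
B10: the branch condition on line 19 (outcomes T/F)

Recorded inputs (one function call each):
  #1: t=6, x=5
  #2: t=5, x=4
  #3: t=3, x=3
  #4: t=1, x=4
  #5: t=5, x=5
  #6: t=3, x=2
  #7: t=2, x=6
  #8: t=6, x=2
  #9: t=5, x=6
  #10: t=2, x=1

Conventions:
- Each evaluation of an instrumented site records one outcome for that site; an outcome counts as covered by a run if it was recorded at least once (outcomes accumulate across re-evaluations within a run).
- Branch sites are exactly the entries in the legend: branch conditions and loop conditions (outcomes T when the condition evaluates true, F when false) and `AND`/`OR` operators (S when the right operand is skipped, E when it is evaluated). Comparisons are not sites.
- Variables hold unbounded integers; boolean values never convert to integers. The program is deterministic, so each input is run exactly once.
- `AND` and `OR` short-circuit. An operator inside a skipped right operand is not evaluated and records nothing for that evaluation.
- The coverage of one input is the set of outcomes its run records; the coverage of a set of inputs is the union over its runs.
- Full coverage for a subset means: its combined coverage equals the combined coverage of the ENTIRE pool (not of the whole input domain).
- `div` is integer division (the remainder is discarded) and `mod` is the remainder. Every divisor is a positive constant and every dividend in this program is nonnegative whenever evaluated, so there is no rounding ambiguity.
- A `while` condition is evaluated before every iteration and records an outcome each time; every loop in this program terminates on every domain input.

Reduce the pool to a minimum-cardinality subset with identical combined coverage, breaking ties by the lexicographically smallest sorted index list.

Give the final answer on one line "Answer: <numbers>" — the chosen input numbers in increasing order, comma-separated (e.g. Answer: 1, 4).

input #1 (t=6, x=5): covers B1=T, B1=F, B2=T, B3=E, B4=E, B5=T, B6=E, B7=E, B8=T
input #2 (t=5, x=4): covers B1=T, B1=F, B2=T, B3=E, B4=E, B5=F, B6=E, B7=E, B9=F, B10=T
input #3 (t=3, x=3): covers B1=T, B1=F, B2=F, B3=E, B4=E, B5=F, B6=E, B7=E, B9=T
input #4 (t=1, x=4): covers B1=T, B1=F, B2=T, B3=E, B4=E, B5=F, B6=E, B7=E, B9=F, B10=F
input #5 (t=5, x=5): covers B1=T, B1=F, B2=T, B3=E, B4=E, B5=T, B6=E, B7=E, B8=T
input #6 (t=3, x=2): covers B1=F, B2=T, B3=E, B4=S, B5=T, B6=S, B8=T
input #7 (t=2, x=6): covers B1=F, B2=T, B3=E, B4=E, B5=T, B6=E, B7=E, B8=T
input #8 (t=6, x=2): covers B1=F, B2=T, B3=E, B4=S, B5=F, B6=E, B7=E, B9=T
input #9 (t=5, x=6): covers B1=F, B2=T, B3=E, B4=E, B5=T, B6=E, B7=E, B8=T
input #10 (t=2, x=1): covers B1=F, B2=F, B3=S, B5=F, B6=E, B7=E, B9=T
union over all inputs: B1=T, B1=F, B2=T, B2=F, B3=S, B3=E, B4=S, B4=E, B5=T, B5=F, B6=S, B6=E, B7=E, B8=T, B9=T, B9=F, B10=T, B10=F (18 outcomes)
every size-1 subset falls short of the 18 outcomes (best: 10/18)
every size-2 subset falls short of the 18 outcomes (best: 14/18)
every size-3 subset falls short of the 18 outcomes (best: 17/18)
size 4: inputs {2, 4, 6, 10} cover all 18 outcomes, and no lexicographically smaller subset of this size does

Answer: 2, 4, 6, 10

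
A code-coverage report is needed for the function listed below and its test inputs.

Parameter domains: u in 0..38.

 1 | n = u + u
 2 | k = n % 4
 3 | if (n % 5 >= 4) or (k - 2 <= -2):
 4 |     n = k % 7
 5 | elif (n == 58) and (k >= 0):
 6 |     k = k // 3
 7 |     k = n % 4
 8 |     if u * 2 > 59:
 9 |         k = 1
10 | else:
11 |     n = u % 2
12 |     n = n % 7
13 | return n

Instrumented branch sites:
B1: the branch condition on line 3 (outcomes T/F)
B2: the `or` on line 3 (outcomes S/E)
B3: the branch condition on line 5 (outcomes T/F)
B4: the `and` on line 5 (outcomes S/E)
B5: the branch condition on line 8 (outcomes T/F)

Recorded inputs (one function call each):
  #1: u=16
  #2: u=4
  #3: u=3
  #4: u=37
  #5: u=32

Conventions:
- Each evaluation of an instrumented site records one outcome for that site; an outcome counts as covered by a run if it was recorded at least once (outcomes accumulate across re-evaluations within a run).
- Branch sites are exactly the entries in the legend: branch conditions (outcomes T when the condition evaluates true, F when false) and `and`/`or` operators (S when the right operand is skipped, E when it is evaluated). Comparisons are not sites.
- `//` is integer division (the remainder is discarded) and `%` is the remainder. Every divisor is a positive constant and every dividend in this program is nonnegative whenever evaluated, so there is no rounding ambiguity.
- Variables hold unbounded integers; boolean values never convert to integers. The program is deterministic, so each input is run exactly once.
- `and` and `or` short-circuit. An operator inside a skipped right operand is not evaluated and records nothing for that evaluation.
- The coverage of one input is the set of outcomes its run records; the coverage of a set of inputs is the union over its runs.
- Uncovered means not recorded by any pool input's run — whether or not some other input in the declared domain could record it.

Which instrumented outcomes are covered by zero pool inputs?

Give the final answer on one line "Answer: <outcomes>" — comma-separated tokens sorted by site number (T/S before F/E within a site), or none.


run #1 (u=16) runs B2->E, B1->T; records B1=T, B2=E
run #2 (u=4) runs B2->E, B1->T; records B1=T, B2=E
run #3 (u=3) runs B2->E, B1->F, B4->S, B3->F; records B1=F, B2=E, B3=F, B4=S
run #4 (u=37) runs B2->S, B1->T; records B1=T, B2=S
run #5 (u=32) runs B2->S, B1->T; records B1=T, B2=S
union over the pool: B1=T, B1=F, B2=S, B2=E, B3=F, B4=S
uncovered (4 of 10): B3=T, B4=E, B5=T, B5=F
Answer: B3=T, B4=E, B5=T, B5=F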